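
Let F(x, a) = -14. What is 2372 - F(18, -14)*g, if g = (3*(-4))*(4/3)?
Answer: 2148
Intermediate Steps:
g = -16 (g = -48/3 = -12*4/3 = -16)
2372 - F(18, -14)*g = 2372 - (-14)*(-16) = 2372 - 1*224 = 2372 - 224 = 2148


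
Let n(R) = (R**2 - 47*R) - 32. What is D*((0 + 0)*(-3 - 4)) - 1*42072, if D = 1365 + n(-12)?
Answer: -42072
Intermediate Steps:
n(R) = -32 + R**2 - 47*R
D = 2041 (D = 1365 + (-32 + (-12)**2 - 47*(-12)) = 1365 + (-32 + 144 + 564) = 1365 + 676 = 2041)
D*((0 + 0)*(-3 - 4)) - 1*42072 = 2041*((0 + 0)*(-3 - 4)) - 1*42072 = 2041*(0*(-7)) - 42072 = 2041*0 - 42072 = 0 - 42072 = -42072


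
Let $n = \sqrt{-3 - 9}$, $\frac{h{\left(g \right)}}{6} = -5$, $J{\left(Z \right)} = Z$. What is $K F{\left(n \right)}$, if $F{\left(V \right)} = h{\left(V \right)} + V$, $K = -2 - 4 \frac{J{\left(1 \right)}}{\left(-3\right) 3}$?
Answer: $\frac{140}{3} - \frac{28 i \sqrt{3}}{9} \approx 46.667 - 5.3886 i$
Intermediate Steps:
$h{\left(g \right)} = -30$ ($h{\left(g \right)} = 6 \left(-5\right) = -30$)
$n = 2 i \sqrt{3}$ ($n = \sqrt{-12} = 2 i \sqrt{3} \approx 3.4641 i$)
$K = - \frac{14}{9}$ ($K = -2 - 4 \cdot 1 \frac{1}{\left(-3\right) 3} = -2 - 4 \cdot 1 \frac{1}{-9} = -2 - 4 \cdot 1 \left(- \frac{1}{9}\right) = -2 - - \frac{4}{9} = -2 + \frac{4}{9} = - \frac{14}{9} \approx -1.5556$)
$F{\left(V \right)} = -30 + V$
$K F{\left(n \right)} = - \frac{14 \left(-30 + 2 i \sqrt{3}\right)}{9} = \frac{140}{3} - \frac{28 i \sqrt{3}}{9}$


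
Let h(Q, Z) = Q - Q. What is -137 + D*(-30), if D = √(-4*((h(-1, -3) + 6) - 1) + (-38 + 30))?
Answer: -137 - 60*I*√7 ≈ -137.0 - 158.75*I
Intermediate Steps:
h(Q, Z) = 0
D = 2*I*√7 (D = √(-4*((0 + 6) - 1) + (-38 + 30)) = √(-4*(6 - 1) - 8) = √(-4*5 - 8) = √(-20 - 8) = √(-28) = 2*I*√7 ≈ 5.2915*I)
-137 + D*(-30) = -137 + (2*I*√7)*(-30) = -137 - 60*I*√7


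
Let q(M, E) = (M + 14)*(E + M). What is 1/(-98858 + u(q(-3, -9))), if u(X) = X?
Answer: -1/98990 ≈ -1.0102e-5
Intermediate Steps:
q(M, E) = (14 + M)*(E + M)
1/(-98858 + u(q(-3, -9))) = 1/(-98858 + ((-3)² + 14*(-9) + 14*(-3) - 9*(-3))) = 1/(-98858 + (9 - 126 - 42 + 27)) = 1/(-98858 - 132) = 1/(-98990) = -1/98990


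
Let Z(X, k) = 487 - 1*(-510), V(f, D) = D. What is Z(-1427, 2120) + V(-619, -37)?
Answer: 960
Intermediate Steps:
Z(X, k) = 997 (Z(X, k) = 487 + 510 = 997)
Z(-1427, 2120) + V(-619, -37) = 997 - 37 = 960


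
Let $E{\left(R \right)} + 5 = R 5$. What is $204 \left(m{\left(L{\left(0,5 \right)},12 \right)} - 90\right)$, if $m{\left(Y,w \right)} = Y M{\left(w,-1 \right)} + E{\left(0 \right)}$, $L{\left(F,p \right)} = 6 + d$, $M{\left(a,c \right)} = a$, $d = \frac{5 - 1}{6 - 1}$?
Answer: $- \frac{13668}{5} \approx -2733.6$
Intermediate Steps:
$E{\left(R \right)} = -5 + 5 R$ ($E{\left(R \right)} = -5 + R 5 = -5 + 5 R$)
$d = \frac{4}{5} \approx 0.8$
$L{\left(F,p \right)} = \frac{34}{5}$ ($L{\left(F,p \right)} = 6 + \frac{4}{5} = \frac{34}{5}$)
$m{\left(Y,w \right)} = -5 + Y w$ ($m{\left(Y,w \right)} = Y w + \left(-5 + 5 \cdot 0\right) = Y w + \left(-5 + 0\right) = Y w - 5 = -5 + Y w$)
$204 \left(m{\left(L{\left(0,5 \right)},12 \right)} - 90\right) = 204 \left(\left(-5 + \frac{34}{5} \cdot 12\right) - 90\right) = 204 \left(\left(-5 + \frac{408}{5}\right) - 90\right) = 204 \left(\frac{383}{5} - 90\right) = 204 \left(- \frac{67}{5}\right) = - \frac{13668}{5}$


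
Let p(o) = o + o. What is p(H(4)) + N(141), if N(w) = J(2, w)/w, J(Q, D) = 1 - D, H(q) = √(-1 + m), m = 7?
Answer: -140/141 + 2*√6 ≈ 3.9061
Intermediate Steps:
H(q) = √6 (H(q) = √(-1 + 7) = √6)
p(o) = 2*o
N(w) = (1 - w)/w
p(H(4)) + N(141) = 2*√6 + (1 - 1*141)/141 = 2*√6 + (1 - 141)/141 = 2*√6 + (1/141)*(-140) = 2*√6 - 140/141 = -140/141 + 2*√6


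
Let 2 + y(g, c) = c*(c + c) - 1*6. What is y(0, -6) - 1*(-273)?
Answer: 337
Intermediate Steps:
y(g, c) = -8 + 2*c² (y(g, c) = -2 + (c*(c + c) - 1*6) = -2 + (c*(2*c) - 6) = -2 + (2*c² - 6) = -2 + (-6 + 2*c²) = -8 + 2*c²)
y(0, -6) - 1*(-273) = (-8 + 2*(-6)²) - 1*(-273) = (-8 + 2*36) + 273 = (-8 + 72) + 273 = 64 + 273 = 337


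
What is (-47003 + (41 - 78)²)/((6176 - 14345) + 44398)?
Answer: -45634/36229 ≈ -1.2596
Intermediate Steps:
(-47003 + (41 - 78)²)/((6176 - 14345) + 44398) = (-47003 + (-37)²)/(-8169 + 44398) = (-47003 + 1369)/36229 = -45634*1/36229 = -45634/36229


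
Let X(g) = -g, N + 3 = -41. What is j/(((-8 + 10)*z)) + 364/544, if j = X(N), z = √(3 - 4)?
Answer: 91/136 - 22*I ≈ 0.66912 - 22.0*I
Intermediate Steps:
N = -44 (N = -3 - 41 = -44)
z = I (z = √(-1) = I ≈ 1.0*I)
j = 44 (j = -1*(-44) = 44)
j/(((-8 + 10)*z)) + 364/544 = 44/(((-8 + 10)*I)) + 364/544 = 44/((2*I)) + 364*(1/544) = 44*(-I/2) + 91/136 = -22*I + 91/136 = 91/136 - 22*I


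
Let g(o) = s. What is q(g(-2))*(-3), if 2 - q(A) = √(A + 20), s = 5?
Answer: 9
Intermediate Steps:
g(o) = 5
q(A) = 2 - √(20 + A) (q(A) = 2 - √(A + 20) = 2 - √(20 + A))
q(g(-2))*(-3) = (2 - √(20 + 5))*(-3) = (2 - √25)*(-3) = (2 - 1*5)*(-3) = (2 - 5)*(-3) = -3*(-3) = 9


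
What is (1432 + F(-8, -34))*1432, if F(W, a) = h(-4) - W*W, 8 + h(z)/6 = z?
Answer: 1855872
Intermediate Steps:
h(z) = -48 + 6*z
F(W, a) = -72 - W² (F(W, a) = (-48 + 6*(-4)) - W*W = (-48 - 24) - W² = -72 - W²)
(1432 + F(-8, -34))*1432 = (1432 + (-72 - 1*(-8)²))*1432 = (1432 + (-72 - 1*64))*1432 = (1432 + (-72 - 64))*1432 = (1432 - 136)*1432 = 1296*1432 = 1855872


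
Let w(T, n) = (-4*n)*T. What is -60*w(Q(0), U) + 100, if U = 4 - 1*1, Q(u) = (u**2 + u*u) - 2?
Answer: -1340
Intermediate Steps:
Q(u) = -2 + 2*u**2 (Q(u) = (u**2 + u**2) - 2 = 2*u**2 - 2 = -2 + 2*u**2)
U = 3 (U = 4 - 1 = 3)
w(T, n) = -4*T*n
-60*w(Q(0), U) + 100 = -(-240)*(-2 + 2*0**2)*3 + 100 = -(-240)*(-2 + 2*0)*3 + 100 = -(-240)*(-2 + 0)*3 + 100 = -(-240)*(-2)*3 + 100 = -60*24 + 100 = -1440 + 100 = -1340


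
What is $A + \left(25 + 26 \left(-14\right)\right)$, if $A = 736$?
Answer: $397$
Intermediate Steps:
$A + \left(25 + 26 \left(-14\right)\right) = 736 + \left(25 + 26 \left(-14\right)\right) = 736 + \left(25 - 364\right) = 736 - 339 = 397$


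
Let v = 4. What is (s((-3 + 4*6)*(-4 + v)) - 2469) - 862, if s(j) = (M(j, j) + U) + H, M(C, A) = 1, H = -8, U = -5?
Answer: -3343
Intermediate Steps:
s(j) = -12 (s(j) = (1 - 5) - 8 = -4 - 8 = -12)
(s((-3 + 4*6)*(-4 + v)) - 2469) - 862 = (-12 - 2469) - 862 = -2481 - 862 = -3343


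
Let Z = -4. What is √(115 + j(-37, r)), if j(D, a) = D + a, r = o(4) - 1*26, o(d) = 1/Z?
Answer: 3*√23/2 ≈ 7.1937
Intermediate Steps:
o(d) = -¼ (o(d) = 1/(-4) = -¼)
r = -105/4 (r = -¼ - 1*26 = -¼ - 26 = -105/4 ≈ -26.250)
√(115 + j(-37, r)) = √(115 + (-37 - 105/4)) = √(115 - 253/4) = √(207/4) = 3*√23/2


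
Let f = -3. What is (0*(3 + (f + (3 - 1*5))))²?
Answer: 0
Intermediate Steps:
(0*(3 + (f + (3 - 1*5))))² = (0*(3 + (-3 + (3 - 1*5))))² = (0*(3 + (-3 + (3 - 5))))² = (0*(3 + (-3 - 2)))² = (0*(3 - 5))² = (0*(-2))² = 0² = 0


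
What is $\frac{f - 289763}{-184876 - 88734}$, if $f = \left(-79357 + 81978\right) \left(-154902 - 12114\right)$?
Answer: $\frac{438038699}{273610} \approx 1601.0$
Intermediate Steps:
$f = -437748936$ ($f = 2621 \left(-167016\right) = -437748936$)
$\frac{f - 289763}{-184876 - 88734} = \frac{-437748936 - 289763}{-184876 - 88734} = - \frac{438038699}{-273610} = \left(-438038699\right) \left(- \frac{1}{273610}\right) = \frac{438038699}{273610}$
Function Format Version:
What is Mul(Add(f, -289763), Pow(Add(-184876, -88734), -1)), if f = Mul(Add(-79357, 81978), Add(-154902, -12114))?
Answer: Rational(438038699, 273610) ≈ 1601.0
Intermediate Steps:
f = -437748936 (f = Mul(2621, -167016) = -437748936)
Mul(Add(f, -289763), Pow(Add(-184876, -88734), -1)) = Mul(Add(-437748936, -289763), Pow(Add(-184876, -88734), -1)) = Mul(-438038699, Pow(-273610, -1)) = Mul(-438038699, Rational(-1, 273610)) = Rational(438038699, 273610)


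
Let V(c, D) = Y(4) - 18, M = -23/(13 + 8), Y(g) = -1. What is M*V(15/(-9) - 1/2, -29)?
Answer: 437/21 ≈ 20.810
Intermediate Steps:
M = -23/21 ≈ -1.0952
V(c, D) = -19 (V(c, D) = -1 - 18 = -19)
M*V(15/(-9) - 1/2, -29) = -23/21*(-19) = 437/21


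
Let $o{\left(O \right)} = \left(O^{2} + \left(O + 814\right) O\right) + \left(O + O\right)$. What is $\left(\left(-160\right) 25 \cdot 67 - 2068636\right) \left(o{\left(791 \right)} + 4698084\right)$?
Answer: $-15409885429672$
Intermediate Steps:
$o{\left(O \right)} = O^{2} + 2 O + O \left(814 + O\right)$ ($o{\left(O \right)} = \left(O^{2} + \left(814 + O\right) O\right) + 2 O = \left(O^{2} + O \left(814 + O\right)\right) + 2 O = O^{2} + 2 O + O \left(814 + O\right)$)
$\left(\left(-160\right) 25 \cdot 67 - 2068636\right) \left(o{\left(791 \right)} + 4698084\right) = \left(\left(-160\right) 25 \cdot 67 - 2068636\right) \left(2 \cdot 791 \left(408 + 791\right) + 4698084\right) = \left(\left(-4000\right) 67 - 2068636\right) \left(2 \cdot 791 \cdot 1199 + 4698084\right) = \left(-268000 - 2068636\right) \left(1896818 + 4698084\right) = \left(-2336636\right) 6594902 = -15409885429672$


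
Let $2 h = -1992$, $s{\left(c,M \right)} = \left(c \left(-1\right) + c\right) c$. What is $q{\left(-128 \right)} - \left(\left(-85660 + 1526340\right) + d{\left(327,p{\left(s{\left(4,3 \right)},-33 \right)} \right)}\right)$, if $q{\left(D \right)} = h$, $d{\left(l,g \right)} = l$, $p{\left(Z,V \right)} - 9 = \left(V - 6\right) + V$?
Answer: $-1442003$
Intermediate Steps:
$s{\left(c,M \right)} = 0$ ($s{\left(c,M \right)} = \left(- c + c\right) c = 0 c = 0$)
$p{\left(Z,V \right)} = 3 + 2 V$ ($p{\left(Z,V \right)} = 9 + \left(\left(V - 6\right) + V\right) = 9 + \left(\left(-6 + V\right) + V\right) = 9 + \left(-6 + 2 V\right) = 3 + 2 V$)
$h = -996$ ($h = \frac{1}{2} \left(-1992\right) = -996$)
$q{\left(D \right)} = -996$
$q{\left(-128 \right)} - \left(\left(-85660 + 1526340\right) + d{\left(327,p{\left(s{\left(4,3 \right)},-33 \right)} \right)}\right) = -996 - \left(\left(-85660 + 1526340\right) + 327\right) = -996 - \left(1440680 + 327\right) = -996 - 1441007 = -1442003$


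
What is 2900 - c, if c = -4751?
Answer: 7651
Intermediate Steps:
2900 - c = 2900 - 1*(-4751) = 2900 + 4751 = 7651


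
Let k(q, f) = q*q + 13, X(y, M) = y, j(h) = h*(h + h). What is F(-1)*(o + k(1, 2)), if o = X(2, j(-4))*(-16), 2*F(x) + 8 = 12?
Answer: -36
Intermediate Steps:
j(h) = 2*h² (j(h) = h*(2*h) = 2*h²)
k(q, f) = 13 + q² (k(q, f) = q² + 13 = 13 + q²)
F(x) = 2 (F(x) = -4 + (½)*12 = -4 + 6 = 2)
o = -32 (o = 2*(-16) = -32)
F(-1)*(o + k(1, 2)) = 2*(-32 + (13 + 1²)) = 2*(-32 + (13 + 1)) = 2*(-32 + 14) = 2*(-18) = -36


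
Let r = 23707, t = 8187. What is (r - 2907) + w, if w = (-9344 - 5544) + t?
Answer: 14099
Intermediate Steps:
w = -6701 (w = (-9344 - 5544) + 8187 = -14888 + 8187 = -6701)
(r - 2907) + w = (23707 - 2907) - 6701 = 20800 - 6701 = 14099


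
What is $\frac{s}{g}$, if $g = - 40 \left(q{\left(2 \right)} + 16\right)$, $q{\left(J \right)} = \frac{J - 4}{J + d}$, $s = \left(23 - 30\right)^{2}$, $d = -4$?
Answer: $- \frac{49}{680} \approx -0.072059$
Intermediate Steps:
$s = 49$ ($s = \left(-7\right)^{2} = 49$)
$q{\left(J \right)} = 1$ ($q{\left(J \right)} = \frac{J - 4}{J - 4} = \frac{-4 + J}{-4 + J} = 1$)
$g = -680$ ($g = - 40 \left(1 + 16\right) = \left(-40\right) 17 = -680$)
$\frac{s}{g} = \frac{49}{-680} = 49 \left(- \frac{1}{680}\right) = - \frac{49}{680}$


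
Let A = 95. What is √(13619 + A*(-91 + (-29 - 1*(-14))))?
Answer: 13*√21 ≈ 59.573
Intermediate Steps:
√(13619 + A*(-91 + (-29 - 1*(-14)))) = √(13619 + 95*(-91 + (-29 - 1*(-14)))) = √(13619 + 95*(-91 + (-29 + 14))) = √(13619 + 95*(-91 - 15)) = √(13619 + 95*(-106)) = √(13619 - 10070) = √3549 = 13*√21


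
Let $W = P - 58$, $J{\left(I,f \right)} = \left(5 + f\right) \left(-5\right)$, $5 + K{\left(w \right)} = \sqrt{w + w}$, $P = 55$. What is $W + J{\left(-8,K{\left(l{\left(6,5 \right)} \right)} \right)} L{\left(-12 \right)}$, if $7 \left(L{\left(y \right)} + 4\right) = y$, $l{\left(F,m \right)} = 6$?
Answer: $-3 + \frac{400 \sqrt{3}}{7} \approx 95.974$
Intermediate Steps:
$L{\left(y \right)} = -4 + \frac{y}{7}$
$K{\left(w \right)} = -5 + \sqrt{2} \sqrt{w}$ ($K{\left(w \right)} = -5 + \sqrt{w + w} = -5 + \sqrt{2 w} = -5 + \sqrt{2} \sqrt{w}$)
$J{\left(I,f \right)} = -25 - 5 f$
$W = -3$ ($W = 55 - 58 = -3$)
$W + J{\left(-8,K{\left(l{\left(6,5 \right)} \right)} \right)} L{\left(-12 \right)} = -3 + \left(-25 - 5 \left(-5 + \sqrt{2} \sqrt{6}\right)\right) \left(-4 + \frac{1}{7} \left(-12\right)\right) = -3 + \left(-25 - 5 \left(-5 + 2 \sqrt{3}\right)\right) \left(-4 - \frac{12}{7}\right) = -3 + \left(-25 + \left(25 - 10 \sqrt{3}\right)\right) \left(- \frac{40}{7}\right) = -3 + - 10 \sqrt{3} \left(- \frac{40}{7}\right) = -3 + \frac{400 \sqrt{3}}{7}$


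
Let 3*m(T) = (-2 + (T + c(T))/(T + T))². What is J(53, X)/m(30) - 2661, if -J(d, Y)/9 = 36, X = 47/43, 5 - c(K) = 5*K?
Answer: -6018117/2209 ≈ -2724.4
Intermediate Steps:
c(K) = 5 - 5*K
X = 47/43 (X = 47*(1/43) = 47/43 ≈ 1.0930)
J(d, Y) = -324 (J(d, Y) = -9*36 = -324)
m(T) = (-2 + (5 - 4*T)/(2*T))²/3 (m(T) = (-2 + (T + (5 - 5*T))/(T + T))²/3 = (-2 + (5 - 4*T)/((2*T)))²/3 = (-2 + (5 - 4*T)*(1/(2*T)))²/3 = (-2 + (5 - 4*T)/(2*T))²/3)
J(53, X)/m(30) - 2661 = -324*10800/(-5 + 8*30)² - 2661 = -324*10800/(-5 + 240)² - 2661 = -324/((1/12)*(1/900)*235²) - 2661 = -324/((1/12)*(1/900)*55225) - 2661 = -324/2209/432 - 2661 = -324*432/2209 - 2661 = -139968/2209 - 2661 = -6018117/2209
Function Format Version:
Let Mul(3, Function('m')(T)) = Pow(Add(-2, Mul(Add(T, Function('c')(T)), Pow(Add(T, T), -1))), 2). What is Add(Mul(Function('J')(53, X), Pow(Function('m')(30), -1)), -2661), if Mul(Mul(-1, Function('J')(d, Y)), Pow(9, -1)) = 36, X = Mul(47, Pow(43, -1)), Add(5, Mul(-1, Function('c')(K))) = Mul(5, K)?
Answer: Rational(-6018117, 2209) ≈ -2724.4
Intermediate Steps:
Function('c')(K) = Add(5, Mul(-5, K)) (Function('c')(K) = Add(5, Mul(-1, Mul(5, K))) = Add(5, Mul(-5, K)))
X = Rational(47, 43) (X = Mul(47, Rational(1, 43)) = Rational(47, 43) ≈ 1.0930)
Function('J')(d, Y) = -324 (Function('J')(d, Y) = Mul(-9, 36) = -324)
Function('m')(T) = Mul(Rational(1, 3), Pow(Add(-2, Mul(Rational(1, 2), Pow(T, -1), Add(5, Mul(-4, T)))), 2)) (Function('m')(T) = Mul(Rational(1, 3), Pow(Add(-2, Mul(Add(T, Add(5, Mul(-5, T))), Pow(Add(T, T), -1))), 2)) = Mul(Rational(1, 3), Pow(Add(-2, Mul(Add(5, Mul(-4, T)), Pow(Mul(2, T), -1))), 2)) = Mul(Rational(1, 3), Pow(Add(-2, Mul(Add(5, Mul(-4, T)), Mul(Rational(1, 2), Pow(T, -1)))), 2)) = Mul(Rational(1, 3), Pow(Add(-2, Mul(Rational(1, 2), Pow(T, -1), Add(5, Mul(-4, T)))), 2)))
Add(Mul(Function('J')(53, X), Pow(Function('m')(30), -1)), -2661) = Add(Mul(-324, Pow(Mul(Rational(1, 12), Pow(30, -2), Pow(Add(-5, Mul(8, 30)), 2)), -1)), -2661) = Add(Mul(-324, Pow(Mul(Rational(1, 12), Rational(1, 900), Pow(Add(-5, 240), 2)), -1)), -2661) = Add(Mul(-324, Pow(Mul(Rational(1, 12), Rational(1, 900), Pow(235, 2)), -1)), -2661) = Add(Mul(-324, Pow(Mul(Rational(1, 12), Rational(1, 900), 55225), -1)), -2661) = Add(Mul(-324, Pow(Rational(2209, 432), -1)), -2661) = Add(Mul(-324, Rational(432, 2209)), -2661) = Add(Rational(-139968, 2209), -2661) = Rational(-6018117, 2209)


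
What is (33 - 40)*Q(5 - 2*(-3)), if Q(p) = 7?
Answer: -49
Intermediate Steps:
(33 - 40)*Q(5 - 2*(-3)) = (33 - 40)*7 = -7*7 = -49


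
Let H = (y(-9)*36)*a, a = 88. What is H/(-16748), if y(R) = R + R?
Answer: 14256/4187 ≈ 3.4048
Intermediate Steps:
y(R) = 2*R
H = -57024 (H = ((2*(-9))*36)*88 = -18*36*88 = -648*88 = -57024)
H/(-16748) = -57024/(-16748) = -57024*(-1/16748) = 14256/4187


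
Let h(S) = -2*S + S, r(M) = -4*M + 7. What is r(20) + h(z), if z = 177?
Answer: -250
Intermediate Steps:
r(M) = 7 - 4*M
h(S) = -S
r(20) + h(z) = (7 - 4*20) - 1*177 = (7 - 80) - 177 = -73 - 177 = -250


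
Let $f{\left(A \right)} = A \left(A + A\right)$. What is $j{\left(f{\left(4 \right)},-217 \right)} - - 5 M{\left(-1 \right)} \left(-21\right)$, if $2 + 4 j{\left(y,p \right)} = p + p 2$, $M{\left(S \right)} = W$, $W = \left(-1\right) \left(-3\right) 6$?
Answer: $- \frac{8213}{4} \approx -2053.3$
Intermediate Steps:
$f{\left(A \right)} = 2 A^{2}$ ($f{\left(A \right)} = A 2 A = 2 A^{2}$)
$W = 18$ ($W = 3 \cdot 6 = 18$)
$M{\left(S \right)} = 18$
$j{\left(y,p \right)} = - \frac{1}{2} + \frac{3 p}{4}$ ($j{\left(y,p \right)} = - \frac{1}{2} + \frac{p + p 2}{4} = - \frac{1}{2} + \frac{p + 2 p}{4} = - \frac{1}{2} + \frac{3 p}{4}$)
$j{\left(f{\left(4 \right)},-217 \right)} - - 5 M{\left(-1 \right)} \left(-21\right) = \left(- \frac{1}{2} + \frac{3}{4} \left(-217\right)\right) - \left(-5\right) 18 \left(-21\right) = \left(- \frac{1}{2} - \frac{651}{4}\right) - \left(-90\right) \left(-21\right) = - \frac{653}{4} - 1890 = - \frac{8213}{4}$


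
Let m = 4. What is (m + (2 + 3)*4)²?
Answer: 576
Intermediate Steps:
(m + (2 + 3)*4)² = (4 + (2 + 3)*4)² = (4 + 5*4)² = (4 + 20)² = 24² = 576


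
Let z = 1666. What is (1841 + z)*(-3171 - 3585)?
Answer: -23693292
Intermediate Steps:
(1841 + z)*(-3171 - 3585) = (1841 + 1666)*(-3171 - 3585) = 3507*(-6756) = -23693292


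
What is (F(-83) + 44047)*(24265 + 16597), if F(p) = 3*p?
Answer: 1789673876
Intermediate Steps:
(F(-83) + 44047)*(24265 + 16597) = (3*(-83) + 44047)*(24265 + 16597) = (-249 + 44047)*40862 = 43798*40862 = 1789673876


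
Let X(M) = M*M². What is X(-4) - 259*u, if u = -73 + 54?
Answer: 4857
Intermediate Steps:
u = -19
X(M) = M³
X(-4) - 259*u = (-4)³ - 259*(-19) = -64 + 4921 = 4857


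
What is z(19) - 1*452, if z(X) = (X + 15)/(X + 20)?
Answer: -17594/39 ≈ -451.13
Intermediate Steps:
z(X) = (15 + X)/(20 + X)
z(19) - 1*452 = (15 + 19)/(20 + 19) - 1*452 = 34/39 - 452 = -17594/39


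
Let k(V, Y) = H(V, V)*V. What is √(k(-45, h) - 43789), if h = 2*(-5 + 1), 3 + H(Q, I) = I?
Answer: I*√41629 ≈ 204.03*I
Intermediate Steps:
H(Q, I) = -3 + I
h = -8 (h = 2*(-4) = -8)
k(V, Y) = V*(-3 + V) (k(V, Y) = (-3 + V)*V = V*(-3 + V))
√(k(-45, h) - 43789) = √(-45*(-3 - 45) - 43789) = √(-45*(-48) - 43789) = √(2160 - 43789) = √(-41629) = I*√41629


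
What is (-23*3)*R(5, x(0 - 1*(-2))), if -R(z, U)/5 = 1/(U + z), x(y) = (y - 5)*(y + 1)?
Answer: -345/4 ≈ -86.250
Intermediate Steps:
x(y) = (1 + y)*(-5 + y) (x(y) = (-5 + y)*(1 + y) = (1 + y)*(-5 + y))
R(z, U) = -5/(U + z)
(-23*3)*R(5, x(0 - 1*(-2))) = (-23*3)*(-5/((-5 + (0 - 1*(-2))² - 4*(0 - 1*(-2))) + 5)) = -(-345)/((-5 + (0 + 2)² - 4*(0 + 2)) + 5) = -(-345)/((-5 + 2² - 4*2) + 5) = -(-345)/((-5 + 4 - 8) + 5) = -(-345)/(-9 + 5) = -(-345)/(-4) = -(-345)*(-1)/4 = -69*5/4 = -345/4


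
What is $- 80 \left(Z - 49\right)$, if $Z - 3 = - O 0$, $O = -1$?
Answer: $3680$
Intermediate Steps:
$Z = 3$ ($Z = 3 + \left(-1\right) \left(-1\right) 0 = 3 + 1 \cdot 0 = 3 + 0 = 3$)
$- 80 \left(Z - 49\right) = - 80 \left(3 - 49\right) = \left(-80\right) \left(-46\right) = 3680$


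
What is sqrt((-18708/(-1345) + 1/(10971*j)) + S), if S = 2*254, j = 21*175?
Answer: sqrt(5568370311193178817)/103291965 ≈ 22.845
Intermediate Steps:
j = 3675
S = 508
sqrt((-18708/(-1345) + 1/(10971*j)) + S) = sqrt((-18708/(-1345) + 1/(10971*3675)) + 508) = sqrt((-18708*(-1/1345) + (1/10971)*(1/3675)) + 508) = sqrt((18708/1345 + 1/40318425) + 508) = sqrt(150855419249/10845656325 + 508) = sqrt(5660448832349/10845656325) = sqrt(5568370311193178817)/103291965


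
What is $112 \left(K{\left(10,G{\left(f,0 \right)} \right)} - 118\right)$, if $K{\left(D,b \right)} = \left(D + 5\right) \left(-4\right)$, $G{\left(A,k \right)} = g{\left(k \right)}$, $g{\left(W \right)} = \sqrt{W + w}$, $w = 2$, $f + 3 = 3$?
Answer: $-19936$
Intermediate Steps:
$f = 0$ ($f = -3 + 3 = 0$)
$g{\left(W \right)} = \sqrt{2 + W}$ ($g{\left(W \right)} = \sqrt{W + 2} = \sqrt{2 + W}$)
$G{\left(A,k \right)} = \sqrt{2 + k}$
$K{\left(D,b \right)} = -20 - 4 D$ ($K{\left(D,b \right)} = \left(5 + D\right) \left(-4\right) = -20 - 4 D$)
$112 \left(K{\left(10,G{\left(f,0 \right)} \right)} - 118\right) = 112 \left(\left(-20 - 40\right) - 118\right) = 112 \left(-60 - 118\right) = 112 \left(-178\right) = -19936$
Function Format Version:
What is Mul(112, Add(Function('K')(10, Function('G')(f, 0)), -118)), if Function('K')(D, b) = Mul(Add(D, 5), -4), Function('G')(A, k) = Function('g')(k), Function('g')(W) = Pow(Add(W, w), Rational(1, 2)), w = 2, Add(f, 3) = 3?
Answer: -19936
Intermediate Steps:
f = 0 (f = Add(-3, 3) = 0)
Function('g')(W) = Pow(Add(2, W), Rational(1, 2)) (Function('g')(W) = Pow(Add(W, 2), Rational(1, 2)) = Pow(Add(2, W), Rational(1, 2)))
Function('G')(A, k) = Pow(Add(2, k), Rational(1, 2))
Function('K')(D, b) = Add(-20, Mul(-4, D)) (Function('K')(D, b) = Mul(Add(5, D), -4) = Add(-20, Mul(-4, D)))
Mul(112, Add(Function('K')(10, Function('G')(f, 0)), -118)) = Mul(112, Add(Add(-20, Mul(-4, 10)), -118)) = Mul(112, Add(Add(-20, -40), -118)) = Mul(112, Add(-60, -118)) = Mul(112, -178) = -19936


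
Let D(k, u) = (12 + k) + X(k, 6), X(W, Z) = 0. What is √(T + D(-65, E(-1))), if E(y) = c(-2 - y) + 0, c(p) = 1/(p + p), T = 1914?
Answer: √1861 ≈ 43.139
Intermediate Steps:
c(p) = 1/(2*p)
E(y) = 1/(2*(-2 - y)) (E(y) = 1/(2*(-2 - y)) + 0 = 1/(2*(-2 - y)))
D(k, u) = 12 + k (D(k, u) = (12 + k) + 0 = 12 + k)
√(T + D(-65, E(-1))) = √(1914 + (12 - 65)) = √(1914 - 53) = √1861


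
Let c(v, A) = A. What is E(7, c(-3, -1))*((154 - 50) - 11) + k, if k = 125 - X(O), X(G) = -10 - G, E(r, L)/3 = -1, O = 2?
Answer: -142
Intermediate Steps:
E(r, L) = -3 (E(r, L) = 3*(-1) = -3)
k = 137 (k = 125 - (-10 - 1*2) = 125 - (-10 - 2) = 125 - 1*(-12) = 125 + 12 = 137)
E(7, c(-3, -1))*((154 - 50) - 11) + k = -3*((154 - 50) - 11) + 137 = -3*(104 - 11) + 137 = -3*93 + 137 = -279 + 137 = -142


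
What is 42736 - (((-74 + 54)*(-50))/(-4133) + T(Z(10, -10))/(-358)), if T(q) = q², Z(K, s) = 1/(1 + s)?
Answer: 5121884498357/119848734 ≈ 42736.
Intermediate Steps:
42736 - (((-74 + 54)*(-50))/(-4133) + T(Z(10, -10))/(-358)) = 42736 - (((-74 + 54)*(-50))/(-4133) + (1/(1 - 10))²/(-358)) = 42736 - (-20*(-50)*(-1/4133) + (1/(-9))²*(-1/358)) = 42736 - (1000*(-1/4133) + (-⅑)²*(-1/358)) = 42736 - (-1000/4133 + (1/81)*(-1/358)) = 42736 - (-1000/4133 - 1/28998) = 42736 - 1*(-29002133/119848734) = 42736 + 29002133/119848734 = 5121884498357/119848734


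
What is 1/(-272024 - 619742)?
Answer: -1/891766 ≈ -1.1214e-6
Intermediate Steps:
1/(-272024 - 619742) = 1/(-891766) = -1/891766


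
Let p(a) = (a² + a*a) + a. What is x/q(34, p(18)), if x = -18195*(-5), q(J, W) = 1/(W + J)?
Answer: 63682500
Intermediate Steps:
p(a) = a + 2*a² (p(a) = (a² + a²) + a = 2*a² + a = a + 2*a²)
q(J, W) = 1/(J + W)
x = 90975
x/q(34, p(18)) = 90975/(1/(34 + 18*(1 + 2*18))) = 90975/(1/(34 + 18*(1 + 36))) = 90975/(1/(34 + 18*37)) = 90975/(1/(34 + 666)) = 90975/(1/700) = 90975*700 = 63682500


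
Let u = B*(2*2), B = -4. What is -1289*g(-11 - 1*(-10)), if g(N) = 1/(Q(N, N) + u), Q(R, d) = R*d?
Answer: 1289/15 ≈ 85.933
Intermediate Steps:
u = -16 (u = -8*2 = -4*4 = -16)
g(N) = 1/(-16 + N²) (g(N) = 1/(N*N - 16) = 1/(N² - 16) = 1/(-16 + N²))
-1289*g(-11 - 1*(-10)) = -1289/(-16 + (-11 - 1*(-10))²) = -1289/(-16 + (-11 + 10)²) = -1289/(-16 + (-1)²) = -1289/(-16 + 1) = -1289/(-15) = -1289*(-1/15) = 1289/15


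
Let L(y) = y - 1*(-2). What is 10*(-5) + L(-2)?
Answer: -50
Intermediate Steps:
L(y) = 2 + y (L(y) = y + 2 = 2 + y)
10*(-5) + L(-2) = 10*(-5) + (2 - 2) = -50 + 0 = -50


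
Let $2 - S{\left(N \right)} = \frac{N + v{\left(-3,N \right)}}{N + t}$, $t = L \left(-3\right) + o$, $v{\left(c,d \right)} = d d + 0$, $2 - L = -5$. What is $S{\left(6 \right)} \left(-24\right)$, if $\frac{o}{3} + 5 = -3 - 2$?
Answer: $- \frac{352}{5} \approx -70.4$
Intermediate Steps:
$L = 7$ ($L = 2 - -5 = 2 + 5 = 7$)
$o = -30$ ($o = -15 + 3 \left(-3 - 2\right) = -15 + 3 \left(-5\right) = -15 - 15 = -30$)
$v{\left(c,d \right)} = d^{2}$ ($v{\left(c,d \right)} = d^{2} + 0 = d^{2}$)
$t = -51$ ($t = 7 \left(-3\right) - 30 = -21 - 30 = -51$)
$S{\left(N \right)} = 2 - \frac{N + N^{2}}{-51 + N}$ ($S{\left(N \right)} = 2 - \frac{N + N^{2}}{N - 51} = 2 - \frac{N + N^{2}}{-51 + N}$)
$S{\left(6 \right)} \left(-24\right) = \frac{-102 + 6 - 6^{2}}{-51 + 6} \left(-24\right) = \frac{-102 + 6 - 36}{-45} \left(-24\right) = - \frac{-102 + 6 - 36}{45} \left(-24\right) = \left(- \frac{1}{45}\right) \left(-132\right) \left(-24\right) = \frac{44}{15} \left(-24\right) = - \frac{352}{5}$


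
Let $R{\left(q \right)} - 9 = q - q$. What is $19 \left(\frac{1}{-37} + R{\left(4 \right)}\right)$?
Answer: $\frac{6308}{37} \approx 170.49$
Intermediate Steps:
$R{\left(q \right)} = 9$ ($R{\left(q \right)} = 9 + \left(q - q\right) = 9 + 0 = 9$)
$19 \left(\frac{1}{-37} + R{\left(4 \right)}\right) = 19 \left(\frac{1}{-37} + 9\right) = 19 \left(- \frac{1}{37} + 9\right) = 19 \cdot \frac{332}{37} = \frac{6308}{37}$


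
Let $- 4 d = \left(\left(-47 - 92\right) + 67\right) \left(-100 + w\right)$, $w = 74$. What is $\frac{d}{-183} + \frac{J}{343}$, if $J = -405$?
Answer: $\frac{28803}{20923} \approx 1.3766$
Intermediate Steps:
$d = -468$ ($d = - \frac{\left(\left(-47 - 92\right) + 67\right) \left(-100 + 74\right)}{4} = - \frac{\left(-139 + 67\right) \left(-26\right)}{4} = - \frac{\left(-72\right) \left(-26\right)}{4} = \left(- \frac{1}{4}\right) 1872 = -468$)
$\frac{d}{-183} + \frac{J}{343} = - \frac{468}{-183} - \frac{405}{343} = \left(-468\right) \left(- \frac{1}{183}\right) - \frac{405}{343} = \frac{156}{61} - \frac{405}{343} = \frac{28803}{20923}$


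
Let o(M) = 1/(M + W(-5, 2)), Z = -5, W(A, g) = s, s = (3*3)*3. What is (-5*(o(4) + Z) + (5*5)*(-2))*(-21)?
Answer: 16380/31 ≈ 528.39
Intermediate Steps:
s = 27 (s = 9*3 = 27)
W(A, g) = 27
o(M) = 1/(27 + M) (o(M) = 1/(M + 27) = 1/(27 + M))
(-5*(o(4) + Z) + (5*5)*(-2))*(-21) = (-5*(1/(27 + 4) - 5) + (5*5)*(-2))*(-21) = (-5*(1/31 - 5) + 25*(-2))*(-21) = (-5*(1/31 - 5) - 50)*(-21) = (-5*(-154/31) - 50)*(-21) = (770/31 - 50)*(-21) = -780/31*(-21) = 16380/31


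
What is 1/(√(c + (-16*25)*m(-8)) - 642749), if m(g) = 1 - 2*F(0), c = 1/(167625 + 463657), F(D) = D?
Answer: -405755874218/260799182650258081 - I*√159406784778318/260799182650258081 ≈ -1.5558e-6 - 4.8411e-11*I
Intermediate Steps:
c = 1/631282 ≈ 1.5841e-6
m(g) = 1 (m(g) = 1 - 2*0 = 1 + 0 = 1)
1/(√(c + (-16*25)*m(-8)) - 642749) = 1/(√(1/631282 - 16*25*1) - 642749) = 1/(√(1/631282 - 400*1) - 642749) = 1/(√(1/631282 - 400) - 642749) = 1/(√(-252512799/631282) - 642749) = 1/(I*√159406784778318/631282 - 642749) = 1/(-642749 + I*√159406784778318/631282)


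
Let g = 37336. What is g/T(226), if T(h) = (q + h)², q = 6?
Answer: 4667/6728 ≈ 0.69367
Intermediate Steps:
T(h) = (6 + h)²
g/T(226) = 37336/((6 + 226)²) = 37336/(232²) = 37336/53824 = 37336*(1/53824) = 4667/6728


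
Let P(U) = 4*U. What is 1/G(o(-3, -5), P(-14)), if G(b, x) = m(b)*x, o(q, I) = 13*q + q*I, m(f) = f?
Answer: 1/1344 ≈ 0.00074405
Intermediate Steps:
o(q, I) = 13*q + I*q
G(b, x) = b*x
1/G(o(-3, -5), P(-14)) = 1/((-3*(13 - 5))*(4*(-14))) = 1/(-3*8*(-56)) = 1/(-24*(-56)) = 1/1344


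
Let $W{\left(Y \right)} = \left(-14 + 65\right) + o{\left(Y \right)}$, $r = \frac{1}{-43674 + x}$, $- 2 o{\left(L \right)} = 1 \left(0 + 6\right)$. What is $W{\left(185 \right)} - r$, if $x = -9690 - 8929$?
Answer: $\frac{2990065}{62293} \approx 48.0$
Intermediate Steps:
$x = -18619$
$o{\left(L \right)} = -3$ ($o{\left(L \right)} = - \frac{1 \left(0 + 6\right)}{2} = - \frac{1 \cdot 6}{2} = \left(- \frac{1}{2}\right) 6 = -3$)
$r = - \frac{1}{62293}$ ($r = \frac{1}{-43674 - 18619} = \frac{1}{-62293} = - \frac{1}{62293} \approx -1.6053 \cdot 10^{-5}$)
$W{\left(Y \right)} = 48$ ($W{\left(Y \right)} = \left(-14 + 65\right) - 3 = 51 - 3 = 48$)
$W{\left(185 \right)} - r = 48 - - \frac{1}{62293} = 48 + \frac{1}{62293} = \frac{2990065}{62293}$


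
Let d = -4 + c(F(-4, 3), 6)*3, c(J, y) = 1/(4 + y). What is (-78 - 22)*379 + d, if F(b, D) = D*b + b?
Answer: -379037/10 ≈ -37904.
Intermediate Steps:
F(b, D) = b + D*b
d = -37/10 (d = -4 + 3/(4 + 6) = -4 + 3/10 = -37/10 ≈ -3.7000)
(-78 - 22)*379 + d = (-78 - 22)*379 - 37/10 = -100*379 - 37/10 = -37900 - 37/10 = -379037/10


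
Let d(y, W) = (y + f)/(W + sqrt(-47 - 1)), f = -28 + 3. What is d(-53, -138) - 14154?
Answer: -22518117/1591 + 26*I*sqrt(3)/1591 ≈ -14153.0 + 0.028305*I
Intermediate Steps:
f = -25
d(y, W) = (-25 + y)/(W + 4*I*sqrt(3)) (d(y, W) = (y - 25)/(W + sqrt(-47 - 1)) = (-25 + y)/(W + sqrt(-48)) = (-25 + y)/(W + 4*I*sqrt(3)))
d(-53, -138) - 14154 = (-25 - 53)/(-138 + 4*I*sqrt(3)) - 14154 = -78/(-138 + 4*I*sqrt(3)) - 14154 = -14154 - 78/(-138 + 4*I*sqrt(3))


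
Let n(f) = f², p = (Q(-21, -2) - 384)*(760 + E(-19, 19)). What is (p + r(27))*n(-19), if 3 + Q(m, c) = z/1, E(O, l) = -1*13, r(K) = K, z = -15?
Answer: -108396387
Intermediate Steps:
E(O, l) = -13
Q(m, c) = -18 (Q(m, c) = -3 - 15/1 = -3 - 15*1 = -3 - 15 = -18)
p = -300294 (p = (-18 - 384)*(760 - 13) = -402*747 = -300294)
(p + r(27))*n(-19) = (-300294 + 27)*(-19)² = -300267*361 = -108396387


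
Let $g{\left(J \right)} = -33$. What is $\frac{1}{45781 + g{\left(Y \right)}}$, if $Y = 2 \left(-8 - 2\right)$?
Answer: $\frac{1}{45748} \approx 2.1859 \cdot 10^{-5}$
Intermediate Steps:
$Y = -20$ ($Y = 2 \left(-10\right) = -20$)
$\frac{1}{45781 + g{\left(Y \right)}} = \frac{1}{45781 - 33} = \frac{1}{45748}$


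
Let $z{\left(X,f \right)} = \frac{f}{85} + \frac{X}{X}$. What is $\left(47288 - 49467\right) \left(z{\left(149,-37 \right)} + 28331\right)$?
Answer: $- \frac{5247430757}{85} \approx -6.1734 \cdot 10^{7}$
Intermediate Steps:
$z{\left(X,f \right)} = 1 + \frac{f}{85}$ ($z{\left(X,f \right)} = f \frac{1}{85} + 1 = \frac{f}{85} + 1 = 1 + \frac{f}{85}$)
$\left(47288 - 49467\right) \left(z{\left(149,-37 \right)} + 28331\right) = \left(47288 - 49467\right) \left(\left(1 + \frac{1}{85} \left(-37\right)\right) + 28331\right) = - 2179 \left(\left(1 - \frac{37}{85}\right) + 28331\right) = - 2179 \left(\frac{48}{85} + 28331\right) = \left(-2179\right) \frac{2408183}{85} = - \frac{5247430757}{85}$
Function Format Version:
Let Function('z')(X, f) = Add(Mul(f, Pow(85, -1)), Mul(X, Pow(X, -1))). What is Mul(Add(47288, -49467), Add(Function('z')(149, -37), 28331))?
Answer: Rational(-5247430757, 85) ≈ -6.1734e+7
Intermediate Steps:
Function('z')(X, f) = Add(1, Mul(Rational(1, 85), f)) (Function('z')(X, f) = Add(Mul(f, Rational(1, 85)), 1) = Add(Mul(Rational(1, 85), f), 1) = Add(1, Mul(Rational(1, 85), f)))
Mul(Add(47288, -49467), Add(Function('z')(149, -37), 28331)) = Mul(Add(47288, -49467), Add(Add(1, Mul(Rational(1, 85), -37)), 28331)) = Mul(-2179, Add(Add(1, Rational(-37, 85)), 28331)) = Mul(-2179, Add(Rational(48, 85), 28331)) = Mul(-2179, Rational(2408183, 85)) = Rational(-5247430757, 85)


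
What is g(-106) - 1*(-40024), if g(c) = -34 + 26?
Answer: 40016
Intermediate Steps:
g(c) = -8
g(-106) - 1*(-40024) = -8 - 1*(-40024) = -8 + 40024 = 40016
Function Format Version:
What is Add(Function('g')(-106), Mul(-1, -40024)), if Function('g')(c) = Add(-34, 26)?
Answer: 40016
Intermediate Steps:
Function('g')(c) = -8
Add(Function('g')(-106), Mul(-1, -40024)) = Add(-8, Mul(-1, -40024)) = Add(-8, 40024) = 40016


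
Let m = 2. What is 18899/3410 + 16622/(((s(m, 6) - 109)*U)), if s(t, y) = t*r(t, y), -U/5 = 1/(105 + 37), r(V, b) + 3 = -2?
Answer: 1611989949/405790 ≈ 3972.5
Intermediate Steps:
r(V, b) = -5 (r(V, b) = -3 - 2 = -5)
U = -5/142 (U = -5/(105 + 37) = -5/142 ≈ -0.035211)
s(t, y) = -5*t (s(t, y) = t*(-5) = -5*t)
18899/3410 + 16622/(((s(m, 6) - 109)*U)) = 18899/3410 + 16622/(((-5*2 - 109)*(-5/142))) = 18899*(1/3410) + 16622/(((-10 - 109)*(-5/142))) = 18899/3410 + 16622/((-119*(-5/142))) = 18899/3410 + 16622/(595/142) = 18899/3410 + 16622*(142/595) = 18899/3410 + 2360324/595 = 1611989949/405790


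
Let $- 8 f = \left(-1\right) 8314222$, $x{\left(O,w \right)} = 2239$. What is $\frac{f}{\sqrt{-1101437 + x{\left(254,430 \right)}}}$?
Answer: $- \frac{4157111 i \sqrt{1099198}}{4396792} \approx - 991.27 i$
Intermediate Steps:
$f = \frac{4157111}{4}$ ($f = - \frac{\left(-1\right) 8314222}{8} = \left(- \frac{1}{8}\right) \left(-8314222\right) = \frac{4157111}{4} \approx 1.0393 \cdot 10^{6}$)
$\frac{f}{\sqrt{-1101437 + x{\left(254,430 \right)}}} = \frac{4157111}{4 \sqrt{-1101437 + 2239}} = \frac{4157111}{4 \sqrt{-1099198}} = \frac{4157111}{4 i \sqrt{1099198}} = \frac{4157111 \left(- \frac{i \sqrt{1099198}}{1099198}\right)}{4} = - \frac{4157111 i \sqrt{1099198}}{4396792}$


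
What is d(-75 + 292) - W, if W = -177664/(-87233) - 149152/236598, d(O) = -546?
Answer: -5649000845510/10319576667 ≈ -547.41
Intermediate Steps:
W = 14511985328/10319576667 (W = -177664*(-1/87233) - 149152*1/236598 = 177664/87233 - 74576/118299 = 14511985328/10319576667 ≈ 1.4063)
d(-75 + 292) - W = -546 - 1*14511985328/10319576667 = -546 - 14511985328/10319576667 = -5649000845510/10319576667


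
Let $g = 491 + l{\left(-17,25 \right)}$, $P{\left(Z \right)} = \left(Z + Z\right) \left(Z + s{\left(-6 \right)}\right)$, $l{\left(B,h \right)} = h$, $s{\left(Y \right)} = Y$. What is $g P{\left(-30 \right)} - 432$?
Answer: $1114128$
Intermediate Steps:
$P{\left(Z \right)} = 2 Z \left(-6 + Z\right)$ ($P{\left(Z \right)} = \left(Z + Z\right) \left(Z - 6\right) = 2 Z \left(-6 + Z\right)$)
$g = 516$ ($g = 491 + 25 = 516$)
$g P{\left(-30 \right)} - 432 = 516 \cdot 2 \left(-30\right) \left(-6 - 30\right) - 432 = 516 \cdot 2 \left(-30\right) \left(-36\right) - 432 = 516 \cdot 2160 - 432 = 1114560 - 432 = 1114128$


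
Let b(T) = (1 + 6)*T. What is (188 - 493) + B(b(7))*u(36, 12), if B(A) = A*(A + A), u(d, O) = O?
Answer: 57319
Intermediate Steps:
b(T) = 7*T
B(A) = 2*A**2 (B(A) = A*(2*A) = 2*A**2)
(188 - 493) + B(b(7))*u(36, 12) = (188 - 493) + (2*(7*7)**2)*12 = -305 + (2*49**2)*12 = -305 + (2*2401)*12 = -305 + 4802*12 = -305 + 57624 = 57319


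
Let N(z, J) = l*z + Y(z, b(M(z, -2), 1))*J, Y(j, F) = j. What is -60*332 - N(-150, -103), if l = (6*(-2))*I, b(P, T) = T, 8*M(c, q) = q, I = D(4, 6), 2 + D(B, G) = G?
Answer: -42570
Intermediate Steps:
D(B, G) = -2 + G
I = 4 (I = -2 + 6 = 4)
M(c, q) = q/8
l = -48 (l = (6*(-2))*4 = -12*4 = -48)
N(z, J) = -48*z + J*z (N(z, J) = -48*z + z*J = -48*z + J*z)
-60*332 - N(-150, -103) = -60*332 - (-150)*(-48 - 103) = -19920 - (-150)*(-151) = -19920 - 1*22650 = -19920 - 22650 = -42570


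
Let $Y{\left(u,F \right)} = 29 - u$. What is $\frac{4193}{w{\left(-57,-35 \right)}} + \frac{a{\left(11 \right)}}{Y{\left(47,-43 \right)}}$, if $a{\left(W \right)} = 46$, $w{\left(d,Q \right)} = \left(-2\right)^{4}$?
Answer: $\frac{37369}{144} \approx 259.51$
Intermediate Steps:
$w{\left(d,Q \right)} = 16$
$\frac{4193}{w{\left(-57,-35 \right)}} + \frac{a{\left(11 \right)}}{Y{\left(47,-43 \right)}} = \frac{4193}{16} + \frac{46}{29 - 47} = 4193 \cdot \frac{1}{16} + \frac{46}{29 - 47} = \frac{4193}{16} + \frac{46}{-18} = \frac{4193}{16} + 46 \left(- \frac{1}{18}\right) = \frac{4193}{16} - \frac{23}{9} = \frac{37369}{144}$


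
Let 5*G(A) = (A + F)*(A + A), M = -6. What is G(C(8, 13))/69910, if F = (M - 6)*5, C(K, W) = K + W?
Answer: -819/174775 ≈ -0.0046860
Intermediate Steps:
F = -60 (F = (-6 - 6)*5 = -12*5 = -60)
G(A) = 2*A*(-60 + A)/5 (G(A) = ((A - 60)*(A + A))/5 = ((-60 + A)*(2*A))/5 = (2*A*(-60 + A))/5 = 2*A*(-60 + A)/5)
G(C(8, 13))/69910 = (2*(8 + 13)*(-60 + (8 + 13))/5)/69910 = ((⅖)*21*(-60 + 21))*(1/69910) = ((⅖)*21*(-39))*(1/69910) = -1638/5*1/69910 = -819/174775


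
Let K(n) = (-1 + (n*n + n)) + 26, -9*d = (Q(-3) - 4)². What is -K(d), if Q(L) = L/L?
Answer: -25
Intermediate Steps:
Q(L) = 1
d = -1 (d = -(1 - 4)²/9 = -⅑*(-3)² = -⅑*9 = -1)
K(n) = 25 + n + n² (K(n) = (-1 + (n² + n)) + 26 = (-1 + (n + n²)) + 26 = (-1 + n + n²) + 26 = 25 + n + n²)
-K(d) = -(25 - 1 + (-1)²) = -(25 - 1 + 1) = -1*25 = -25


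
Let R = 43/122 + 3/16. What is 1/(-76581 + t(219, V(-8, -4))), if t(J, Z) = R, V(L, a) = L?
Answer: -976/74742529 ≈ -1.3058e-5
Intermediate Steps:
R = 527/976 (R = 43*(1/122) + 3*(1/16) = 43/122 + 3/16 = 527/976 ≈ 0.53996)
t(J, Z) = 527/976
1/(-76581 + t(219, V(-8, -4))) = 1/(-76581 + 527/976) = 1/(-74742529/976) = -976/74742529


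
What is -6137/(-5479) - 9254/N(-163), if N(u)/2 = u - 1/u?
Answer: 4295315095/145566072 ≈ 29.508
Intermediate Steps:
N(u) = -2/u + 2*u (N(u) = 2*(u - 1/u) = -2/u + 2*u)
-6137/(-5479) - 9254/N(-163) = -6137/(-5479) - 9254/(-2/(-163) + 2*(-163)) = -6137*(-1/5479) - 9254/(-2*(-1/163) - 326) = 6137/5479 - 9254/(2/163 - 326) = 6137/5479 - 9254/(-53136/163) = 6137/5479 - 9254*(-163/53136) = 6137/5479 + 754201/26568 = 4295315095/145566072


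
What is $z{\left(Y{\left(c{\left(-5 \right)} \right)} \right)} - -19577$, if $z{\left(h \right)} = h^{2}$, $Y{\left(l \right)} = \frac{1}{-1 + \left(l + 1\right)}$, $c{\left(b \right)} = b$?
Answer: $\frac{489426}{25} \approx 19577.0$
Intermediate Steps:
$Y{\left(l \right)} = \frac{1}{l}$ ($Y{\left(l \right)} = \frac{1}{-1 + \left(1 + l\right)} = \frac{1}{l}$)
$z{\left(Y{\left(c{\left(-5 \right)} \right)} \right)} - -19577 = \left(\frac{1}{-5}\right)^{2} - -19577 = \left(- \frac{1}{5}\right)^{2} + 19577 = \frac{1}{25} + 19577 = \frac{489426}{25}$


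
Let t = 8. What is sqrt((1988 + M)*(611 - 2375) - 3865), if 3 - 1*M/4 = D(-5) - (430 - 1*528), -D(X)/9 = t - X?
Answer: I*sqrt(3665929) ≈ 1914.7*I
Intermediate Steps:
D(X) = -72 + 9*X (D(X) = -9*(8 - X) = -72 + 9*X)
M = 88 (M = 12 - 4*((-72 + 9*(-5)) - (430 - 1*528)) = 12 - 4*((-72 - 45) - (430 - 528)) = 12 - 4*(-117 - 1*(-98)) = 12 - 4*(-117 + 98) = 12 - 4*(-19) = 12 + 76 = 88)
sqrt((1988 + M)*(611 - 2375) - 3865) = sqrt((1988 + 88)*(611 - 2375) - 3865) = sqrt(2076*(-1764) - 3865) = sqrt(-3662064 - 3865) = sqrt(-3665929) = I*sqrt(3665929)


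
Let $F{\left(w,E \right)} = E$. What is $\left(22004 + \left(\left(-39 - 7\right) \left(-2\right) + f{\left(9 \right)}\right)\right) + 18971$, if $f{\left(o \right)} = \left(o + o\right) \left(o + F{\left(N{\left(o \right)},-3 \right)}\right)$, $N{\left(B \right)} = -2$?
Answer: $41175$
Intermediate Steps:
$f{\left(o \right)} = 2 o \left(-3 + o\right)$ ($f{\left(o \right)} = \left(o + o\right) \left(o - 3\right) = 2 o \left(-3 + o\right)$)
$\left(22004 + \left(\left(-39 - 7\right) \left(-2\right) + f{\left(9 \right)}\right)\right) + 18971 = \left(22004 + \left(\left(-39 - 7\right) \left(-2\right) + 2 \cdot 9 \left(-3 + 9\right)\right)\right) + 18971 = \left(22004 + \left(\left(-39 - 7\right) \left(-2\right) + 2 \cdot 9 \cdot 6\right)\right) + 18971 = \left(22004 + \left(\left(-46\right) \left(-2\right) + 108\right)\right) + 18971 = \left(22004 + \left(92 + 108\right)\right) + 18971 = \left(22004 + 200\right) + 18971 = 22204 + 18971 = 41175$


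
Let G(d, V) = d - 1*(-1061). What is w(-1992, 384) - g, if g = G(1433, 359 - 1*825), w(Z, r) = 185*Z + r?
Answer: -370630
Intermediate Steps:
w(Z, r) = r + 185*Z
G(d, V) = 1061 + d (G(d, V) = d + 1061 = 1061 + d)
g = 2494 (g = 1061 + 1433 = 2494)
w(-1992, 384) - g = (384 + 185*(-1992)) - 1*2494 = (384 - 368520) - 2494 = -368136 - 2494 = -370630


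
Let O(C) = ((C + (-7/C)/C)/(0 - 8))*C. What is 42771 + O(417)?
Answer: 35086175/1668 ≈ 21035.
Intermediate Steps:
O(C) = C*(-C/8 + 7/(8*C²)) (O(C) = ((C - 7/C²)/(-8))*C = ((C - 7/C²)*(-⅛))*C = (-C/8 + 7/(8*C²))*C = C*(-C/8 + 7/(8*C²)))
42771 + O(417) = 42771 + (⅛)*(7 - 1*417³)/417 = 42771 + (⅛)*(1/417)*(7 - 1*72511713) = 42771 + (⅛)*(1/417)*(7 - 72511713) = 42771 + (⅛)*(1/417)*(-72511706) = 42771 - 36255853/1668 = 35086175/1668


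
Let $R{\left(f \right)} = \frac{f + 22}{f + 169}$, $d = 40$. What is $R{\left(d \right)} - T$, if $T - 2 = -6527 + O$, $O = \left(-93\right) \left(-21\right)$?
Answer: $\frac{955610}{209} \approx 4572.3$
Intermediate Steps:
$O = 1953$
$R{\left(f \right)} = \frac{22 + f}{169 + f}$
$T = -4572$ ($T = 2 + \left(-6527 + 1953\right) = 2 - 4574 = -4572$)
$R{\left(d \right)} - T = \frac{22 + 40}{169 + 40} - -4572 = \frac{1}{209} \cdot 62 + 4572 = \frac{62}{209} + 4572 = \frac{955610}{209}$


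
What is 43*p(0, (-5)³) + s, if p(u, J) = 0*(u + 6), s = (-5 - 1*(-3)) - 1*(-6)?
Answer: 4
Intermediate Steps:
s = 4 (s = (-5 + 3) + 6 = -2 + 6 = 4)
p(u, J) = 0 (p(u, J) = 0*(6 + u) = 0)
43*p(0, (-5)³) + s = 43*0 + 4 = 0 + 4 = 4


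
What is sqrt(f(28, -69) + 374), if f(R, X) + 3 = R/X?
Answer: sqrt(1764399)/69 ≈ 19.251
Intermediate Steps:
f(R, X) = -3 + R/X
sqrt(f(28, -69) + 374) = sqrt((-3 + 28/(-69)) + 374) = sqrt((-3 + 28*(-1/69)) + 374) = sqrt((-3 - 28/69) + 374) = sqrt(-235/69 + 374) = sqrt(25571/69) = sqrt(1764399)/69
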